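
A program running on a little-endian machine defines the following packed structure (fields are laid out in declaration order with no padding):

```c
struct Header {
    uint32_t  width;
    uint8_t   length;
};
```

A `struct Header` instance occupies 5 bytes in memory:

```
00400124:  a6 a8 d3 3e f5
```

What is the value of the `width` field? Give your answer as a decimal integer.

`width` is the first field, at byte offset 0, occupying 4 bytes.
Bytes at offsets 0..3: A6 A8 D3 3E.
Little-endian: lowest address holds the least-significant byte.
Reassemble most-significant byte first: 3E D3 A8 A6 → 0x3ED3A8A6.
0x3ED3A8A6 = 1054058662.

1054058662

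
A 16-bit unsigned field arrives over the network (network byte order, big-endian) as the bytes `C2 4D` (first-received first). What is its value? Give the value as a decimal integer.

Big-endian stores the most-significant byte at the lowest address.
The bytes are already most-significant first: 0xC24D.
0xC24D = 49741.

49741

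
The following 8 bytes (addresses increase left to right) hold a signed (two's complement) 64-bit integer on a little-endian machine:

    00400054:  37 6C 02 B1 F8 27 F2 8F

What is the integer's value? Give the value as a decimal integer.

-8074347232846779337

Little-endian: lowest address holds the least-significant byte.
Reassemble most-significant byte first: 8F F2 27 F8 B1 02 6C 37 → 0x8FF227F8B1026C37.
Top bit is set, so as a signed 64-bit value this is 0x8FF227F8B1026C37 − 2^64 = -8074347232846779337.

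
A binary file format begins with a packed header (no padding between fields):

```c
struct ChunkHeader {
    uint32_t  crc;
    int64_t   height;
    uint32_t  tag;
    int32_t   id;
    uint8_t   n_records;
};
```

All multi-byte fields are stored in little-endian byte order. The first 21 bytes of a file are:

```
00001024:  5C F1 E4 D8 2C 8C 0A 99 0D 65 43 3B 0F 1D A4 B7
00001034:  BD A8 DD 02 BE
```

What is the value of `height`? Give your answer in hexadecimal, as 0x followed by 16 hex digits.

`height` follows `crc` (4 bytes), so it starts at byte offset 4 and occupies 8 bytes.
Bytes at offsets 4..11: 2C 8C 0A 99 0D 65 43 3B.
Little-endian stores the least-significant byte at the lowest address.
Reassemble most-significant byte first: 3B 43 65 0D 99 0A 8C 2C → 0x3B43650D990A8C2C.

0x3B43650D990A8C2C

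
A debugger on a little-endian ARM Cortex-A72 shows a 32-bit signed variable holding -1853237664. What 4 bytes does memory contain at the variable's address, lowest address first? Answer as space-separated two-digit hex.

Two's complement of -1853237664 in 32 bits: 1853237664 = 0x6E7629A0; invert → 0x9189D65F; add 1 → 0x9189D660.
Split into bytes (most-significant first): 91 89 D6 60.
In little-endian order the low byte comes first in memory.
So at ascending addresses the bytes are 60 D6 89 91.

60 D6 89 91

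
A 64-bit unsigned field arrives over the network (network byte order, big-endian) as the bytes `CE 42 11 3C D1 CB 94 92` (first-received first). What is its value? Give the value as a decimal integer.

14862460673191548050

Big-endian stores the most-significant byte at the lowest address.
The bytes are already most-significant first: 0xCE42113CD1CB9492.
0xCE42113CD1CB9492 = 14862460673191548050.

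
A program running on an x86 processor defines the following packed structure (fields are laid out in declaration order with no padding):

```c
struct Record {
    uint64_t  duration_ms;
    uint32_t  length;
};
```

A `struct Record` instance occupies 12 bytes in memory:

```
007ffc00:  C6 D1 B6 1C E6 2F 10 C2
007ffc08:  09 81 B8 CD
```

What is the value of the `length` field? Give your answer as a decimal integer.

3451420937

`length` follows `duration_ms` (8 bytes), so it starts at byte offset 8 and occupies 4 bytes.
Bytes at offsets 8..11: 09 81 B8 CD.
Little-endian stores the least-significant byte at the lowest address.
Reassemble most-significant byte first: CD B8 81 09 → 0xCDB88109.
0xCDB88109 = 3451420937.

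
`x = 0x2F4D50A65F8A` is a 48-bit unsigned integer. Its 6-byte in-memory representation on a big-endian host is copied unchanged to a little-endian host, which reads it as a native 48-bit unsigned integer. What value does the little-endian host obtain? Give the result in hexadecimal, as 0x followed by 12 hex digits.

Stored big-endian, the bytes at ascending addresses are 2F 4D 50 A6 5F 8A.
Read back as little-endian, the first byte is least significant, giving 0x8A5FA6504D2F.

0x8A5FA6504D2F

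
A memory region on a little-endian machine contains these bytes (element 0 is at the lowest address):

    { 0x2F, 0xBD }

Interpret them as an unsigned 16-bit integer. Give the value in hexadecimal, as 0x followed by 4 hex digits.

Little-endian stores the least-significant byte at the lowest address.
Reassemble most-significant byte first: BD 2F → 0xBD2F.

0xBD2F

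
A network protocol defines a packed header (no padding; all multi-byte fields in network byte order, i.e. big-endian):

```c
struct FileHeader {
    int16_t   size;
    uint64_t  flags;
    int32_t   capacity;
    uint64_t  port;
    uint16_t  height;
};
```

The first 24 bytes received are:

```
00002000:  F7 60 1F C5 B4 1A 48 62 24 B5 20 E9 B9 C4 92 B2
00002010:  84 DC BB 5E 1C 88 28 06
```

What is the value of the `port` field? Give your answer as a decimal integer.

`port` follows `size` (2 B), `flags` (8 B), `capacity` (4 B), so it starts at offset 2 + 8 + 4 = 14 and occupies 8 bytes.
Bytes at offsets 14..21: 92 B2 84 DC BB 5E 1C 88.
Big-endian: lowest address holds the most-significant byte.
The bytes are already most-significant first: 0x92B284DCBB5E1C88.
0x92B284DCBB5E1C88 = 10570657358963154056.

10570657358963154056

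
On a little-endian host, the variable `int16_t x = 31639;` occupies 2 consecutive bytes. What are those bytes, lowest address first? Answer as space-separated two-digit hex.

31639 in hexadecimal, padded to 16 bits, is 0x7B97.
Split into bytes (most-significant first): 7B 97.
In little-endian order the low byte comes first in memory.
So at ascending addresses the bytes are 97 7B.

97 7B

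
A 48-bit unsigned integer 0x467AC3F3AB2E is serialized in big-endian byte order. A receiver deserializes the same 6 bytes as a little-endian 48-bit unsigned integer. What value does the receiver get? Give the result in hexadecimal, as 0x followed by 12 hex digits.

0x2EABF3C37A46

Stored big-endian, the bytes at ascending addresses are 46 7A C3 F3 AB 2E.
Read back as little-endian, the first byte is least significant, giving 0x2EABF3C37A46.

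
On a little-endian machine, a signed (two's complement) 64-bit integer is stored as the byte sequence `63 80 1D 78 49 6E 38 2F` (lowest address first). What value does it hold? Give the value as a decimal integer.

In little-endian order the low byte comes first in memory.
Reassemble most-significant byte first: 2F 38 6E 49 78 1D 80 63 → 0x2F386E49781D8063.
0x2F386E49781D8063 = 3402590780305277027.

3402590780305277027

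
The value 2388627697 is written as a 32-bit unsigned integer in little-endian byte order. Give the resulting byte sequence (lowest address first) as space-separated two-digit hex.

2388627697 in hexadecimal, padded to 32 bits, is 0x8E5F90F1.
Split into bytes (most-significant first): 8E 5F 90 F1.
In little-endian order the low byte comes first in memory.
So at ascending addresses the bytes are F1 90 5F 8E.

F1 90 5F 8E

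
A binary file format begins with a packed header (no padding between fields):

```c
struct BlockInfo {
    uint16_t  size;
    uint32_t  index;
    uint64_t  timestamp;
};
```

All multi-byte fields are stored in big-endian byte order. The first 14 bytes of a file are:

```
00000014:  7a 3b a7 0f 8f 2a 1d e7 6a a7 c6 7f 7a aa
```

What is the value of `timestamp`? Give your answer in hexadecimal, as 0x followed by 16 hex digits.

0x1DE76AA7C67F7AAA

`timestamp` follows `size` (2 B), `index` (4 B), so it starts at offset 2 + 4 = 6 and occupies 8 bytes.
Bytes at offsets 6..13: 1D E7 6A A7 C6 7F 7A AA.
Big-endian stores the most-significant byte at the lowest address.
The bytes are already most-significant first: 0x1DE76AA7C67F7AAA.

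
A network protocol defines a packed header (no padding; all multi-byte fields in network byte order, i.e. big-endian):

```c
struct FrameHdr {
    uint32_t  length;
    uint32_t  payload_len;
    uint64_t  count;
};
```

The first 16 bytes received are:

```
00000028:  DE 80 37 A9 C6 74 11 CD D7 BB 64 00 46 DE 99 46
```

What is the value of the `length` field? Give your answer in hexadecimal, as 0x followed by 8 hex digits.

0xDE8037A9

`length` is the first field, at byte offset 0, occupying 4 bytes.
Bytes at offsets 0..3: DE 80 37 A9.
Big-endian stores the most-significant byte at the lowest address.
The bytes are already most-significant first: 0xDE8037A9.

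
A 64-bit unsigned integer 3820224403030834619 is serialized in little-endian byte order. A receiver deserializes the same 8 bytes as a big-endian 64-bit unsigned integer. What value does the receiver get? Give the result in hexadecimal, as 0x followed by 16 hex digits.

0xBB7DEEA8DA290435

3820224403030834619 in 64-bit hexadecimal is 0x350429DAA8EE7DBB.
Stored little-endian, the bytes at ascending addresses are BB 7D EE A8 DA 29 04 35.
Read back as big-endian, the last byte is least significant, giving 0xBB7DEEA8DA290435.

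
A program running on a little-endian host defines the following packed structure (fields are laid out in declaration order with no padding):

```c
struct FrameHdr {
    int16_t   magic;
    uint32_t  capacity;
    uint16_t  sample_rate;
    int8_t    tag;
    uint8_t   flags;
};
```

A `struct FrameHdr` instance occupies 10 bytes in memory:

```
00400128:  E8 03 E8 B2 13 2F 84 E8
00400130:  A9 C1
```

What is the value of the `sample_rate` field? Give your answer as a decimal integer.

`sample_rate` follows `magic` (2 B), `capacity` (4 B), so it starts at offset 2 + 4 = 6 and occupies 2 bytes.
Bytes at offsets 6..7: 84 E8.
In little-endian order the low byte comes first in memory.
Reassemble most-significant byte first: E8 84 → 0xE884.
0xE884 = 59524.

59524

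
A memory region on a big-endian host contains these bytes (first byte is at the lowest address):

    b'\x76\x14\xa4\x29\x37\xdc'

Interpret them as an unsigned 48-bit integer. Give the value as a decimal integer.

Big-endian: lowest address holds the most-significant byte.
The bytes are already most-significant first: 0x7614A42937DC.
0x7614A42937DC = 129831025588188.

129831025588188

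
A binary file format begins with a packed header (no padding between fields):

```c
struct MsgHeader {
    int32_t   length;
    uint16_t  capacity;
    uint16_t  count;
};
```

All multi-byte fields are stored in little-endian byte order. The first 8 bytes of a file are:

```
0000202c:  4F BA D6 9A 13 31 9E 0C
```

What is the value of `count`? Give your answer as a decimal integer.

3230

`count` follows `length` (4 B), `capacity` (2 B), so it starts at offset 4 + 2 = 6 and occupies 2 bytes.
Bytes at offsets 6..7: 9E 0C.
Little-endian: lowest address holds the least-significant byte.
Reassemble most-significant byte first: 0C 9E → 0x0C9E.
0x0C9E = 3230.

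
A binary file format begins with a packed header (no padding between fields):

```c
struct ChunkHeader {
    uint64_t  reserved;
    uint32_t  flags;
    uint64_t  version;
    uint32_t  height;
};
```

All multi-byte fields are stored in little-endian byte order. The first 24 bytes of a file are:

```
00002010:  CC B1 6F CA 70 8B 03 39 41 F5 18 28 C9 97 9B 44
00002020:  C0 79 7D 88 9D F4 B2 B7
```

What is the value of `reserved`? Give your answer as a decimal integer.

`reserved` is the first field, at byte offset 0, occupying 8 bytes.
Bytes at offsets 0..7: CC B1 6F CA 70 8B 03 39.
In little-endian order the low byte comes first in memory.
Reassemble most-significant byte first: 39 03 8B 70 CA 6F B1 CC → 0x39038B70CA6FB1CC.
0x39038B70CA6FB1CC = 4108280601640939980.

4108280601640939980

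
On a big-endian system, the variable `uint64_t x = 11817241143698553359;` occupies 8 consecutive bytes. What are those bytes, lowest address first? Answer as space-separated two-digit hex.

A3 FF 46 35 B3 48 7A 0F

11817241143698553359 in hexadecimal, padded to 64 bits, is 0xA3FF4635B3487A0F.
Split into bytes (most-significant first): A3 FF 46 35 B3 48 7A 0F.
Big-endian stores the most-significant byte at the lowest address.
So the memory order matches the most-significant-first order: A3 FF 46 35 B3 48 7A 0F.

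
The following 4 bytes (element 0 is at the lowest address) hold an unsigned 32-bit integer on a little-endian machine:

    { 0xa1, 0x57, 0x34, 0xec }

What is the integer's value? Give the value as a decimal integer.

In little-endian order the low byte comes first in memory.
Reassemble most-significant byte first: EC 34 57 A1 → 0xEC3457A1.
0xEC3457A1 = 3962853281.

3962853281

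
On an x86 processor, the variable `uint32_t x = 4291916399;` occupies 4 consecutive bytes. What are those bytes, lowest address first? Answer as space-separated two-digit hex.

4291916399 in hexadecimal, padded to 32 bits, is 0xFFD1726F.
Split into bytes (most-significant first): FF D1 72 6F.
Little-endian: lowest address holds the least-significant byte.
So at ascending addresses the bytes are 6F 72 D1 FF.

6F 72 D1 FF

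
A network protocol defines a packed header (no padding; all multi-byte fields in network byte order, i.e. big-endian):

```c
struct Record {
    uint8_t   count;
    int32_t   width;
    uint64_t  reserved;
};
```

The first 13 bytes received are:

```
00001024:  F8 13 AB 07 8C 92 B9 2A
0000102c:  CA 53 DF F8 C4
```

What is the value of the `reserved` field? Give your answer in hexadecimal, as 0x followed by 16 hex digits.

0x92B92ACA53DFF8C4

`reserved` follows `count` (1 B), `width` (4 B), so it starts at offset 1 + 4 = 5 and occupies 8 bytes.
Bytes at offsets 5..12: 92 B9 2A CA 53 DF F8 C4.
Big-endian: lowest address holds the most-significant byte.
The bytes are already most-significant first: 0x92B92ACA53DFF8C4.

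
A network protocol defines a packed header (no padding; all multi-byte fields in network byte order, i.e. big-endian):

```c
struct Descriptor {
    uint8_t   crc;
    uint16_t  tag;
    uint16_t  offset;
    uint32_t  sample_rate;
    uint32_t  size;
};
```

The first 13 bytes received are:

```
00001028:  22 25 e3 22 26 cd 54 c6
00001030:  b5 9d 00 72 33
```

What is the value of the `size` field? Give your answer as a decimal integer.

2634052147

`size` follows `crc` (1 B), `tag` (2 B), `offset` (2 B), `sample_rate` (4 B), so it starts at offset 1 + 2 + 2 + 4 = 9 and occupies 4 bytes.
Bytes at offsets 9..12: 9D 00 72 33.
Big-endian stores the most-significant byte at the lowest address.
The bytes are already most-significant first: 0x9D007233.
0x9D007233 = 2634052147.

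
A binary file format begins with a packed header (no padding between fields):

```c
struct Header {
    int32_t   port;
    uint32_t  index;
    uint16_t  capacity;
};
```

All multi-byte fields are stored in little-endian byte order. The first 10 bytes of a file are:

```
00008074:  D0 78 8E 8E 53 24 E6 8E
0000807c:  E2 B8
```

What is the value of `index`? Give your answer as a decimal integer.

`index` follows `port` (4 bytes), so it starts at byte offset 4 and occupies 4 bytes.
Bytes at offsets 4..7: 53 24 E6 8E.
Little-endian: lowest address holds the least-significant byte.
Reassemble most-significant byte first: 8E E6 24 53 → 0x8EE62453.
0x8EE62453 = 2397447251.

2397447251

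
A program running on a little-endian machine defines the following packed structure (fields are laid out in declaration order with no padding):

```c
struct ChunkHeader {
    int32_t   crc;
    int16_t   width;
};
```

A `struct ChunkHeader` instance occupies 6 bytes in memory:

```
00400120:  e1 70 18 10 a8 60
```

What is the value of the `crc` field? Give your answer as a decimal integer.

`crc` is the first field, at byte offset 0, occupying 4 bytes.
Bytes at offsets 0..3: E1 70 18 10.
In little-endian order the low byte comes first in memory.
Reassemble most-significant byte first: 10 18 70 E1 → 0x101870E1.
0x101870E1 = 270037217.

270037217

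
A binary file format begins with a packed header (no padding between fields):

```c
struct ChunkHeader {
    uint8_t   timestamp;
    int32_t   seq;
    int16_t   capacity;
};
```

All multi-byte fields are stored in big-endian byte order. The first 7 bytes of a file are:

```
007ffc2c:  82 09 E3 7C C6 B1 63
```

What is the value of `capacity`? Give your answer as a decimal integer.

`capacity` follows `timestamp` (1 B), `seq` (4 B), so it starts at offset 1 + 4 = 5 and occupies 2 bytes.
Bytes at offsets 5..6: B1 63.
In big-endian order the high byte comes first in memory.
The bytes are already most-significant first: 0xB163.
Top bit is set, so as a signed 16-bit value this is 0xB163 − 2^16 = -20125.

-20125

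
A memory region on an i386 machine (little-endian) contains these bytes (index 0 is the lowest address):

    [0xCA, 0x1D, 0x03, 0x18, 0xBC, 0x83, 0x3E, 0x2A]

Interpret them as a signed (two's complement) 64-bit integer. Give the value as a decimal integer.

3044015242028981706

Little-endian stores the least-significant byte at the lowest address.
Reassemble most-significant byte first: 2A 3E 83 BC 18 03 1D CA → 0x2A3E83BC18031DCA.
0x2A3E83BC18031DCA = 3044015242028981706.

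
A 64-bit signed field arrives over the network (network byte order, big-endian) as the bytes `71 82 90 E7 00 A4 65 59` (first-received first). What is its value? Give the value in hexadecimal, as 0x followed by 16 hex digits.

0x718290E700A46559

In big-endian order the high byte comes first in memory.
The bytes are already most-significant first: 0x718290E700A46559.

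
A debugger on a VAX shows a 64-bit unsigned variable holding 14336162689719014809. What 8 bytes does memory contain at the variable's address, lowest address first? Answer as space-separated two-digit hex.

99 15 E9 92 02 48 F4 C6

14336162689719014809 in hexadecimal, padded to 64 bits, is 0xC6F4480292E91599.
Split into bytes (most-significant first): C6 F4 48 02 92 E9 15 99.
In little-endian order the low byte comes first in memory.
So at ascending addresses the bytes are 99 15 E9 92 02 48 F4 C6.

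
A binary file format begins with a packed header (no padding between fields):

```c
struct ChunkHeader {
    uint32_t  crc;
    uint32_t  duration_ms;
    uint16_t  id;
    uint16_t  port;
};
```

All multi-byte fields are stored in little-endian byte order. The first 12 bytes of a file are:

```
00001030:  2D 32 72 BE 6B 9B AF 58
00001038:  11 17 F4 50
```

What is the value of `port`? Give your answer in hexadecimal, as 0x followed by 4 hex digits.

`port` follows `crc` (4 B), `duration_ms` (4 B), `id` (2 B), so it starts at offset 4 + 4 + 2 = 10 and occupies 2 bytes.
Bytes at offsets 10..11: F4 50.
In little-endian order the low byte comes first in memory.
Reassemble most-significant byte first: 50 F4 → 0x50F4.

0x50F4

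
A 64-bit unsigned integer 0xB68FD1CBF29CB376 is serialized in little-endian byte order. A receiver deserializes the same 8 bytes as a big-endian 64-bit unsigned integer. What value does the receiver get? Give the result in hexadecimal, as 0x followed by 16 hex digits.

0x76B39CF2CBD18FB6

Stored little-endian, the bytes at ascending addresses are 76 B3 9C F2 CB D1 8F B6.
Read back as big-endian, the last byte is least significant, giving 0x76B39CF2CBD18FB6.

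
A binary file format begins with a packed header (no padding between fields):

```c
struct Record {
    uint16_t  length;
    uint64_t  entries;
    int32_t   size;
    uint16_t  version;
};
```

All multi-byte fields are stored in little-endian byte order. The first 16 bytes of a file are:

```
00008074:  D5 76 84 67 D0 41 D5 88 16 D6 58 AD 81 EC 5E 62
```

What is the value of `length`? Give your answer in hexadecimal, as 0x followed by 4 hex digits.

`length` is the first field, at byte offset 0, occupying 2 bytes.
Bytes at offsets 0..1: D5 76.
Little-endian: lowest address holds the least-significant byte.
Reassemble most-significant byte first: 76 D5 → 0x76D5.

0x76D5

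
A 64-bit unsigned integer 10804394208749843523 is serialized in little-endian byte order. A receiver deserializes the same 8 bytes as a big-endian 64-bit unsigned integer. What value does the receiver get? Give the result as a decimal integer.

4860741797249020053

10804394208749843523 in 64-bit hexadecimal is 0x95F0EB49E9D27443.
Stored little-endian, the bytes at ascending addresses are 43 74 D2 E9 49 EB F0 95.
Read back as big-endian, the last byte is least significant, giving 0x4374D2E949EBF095.
0x4374D2E949EBF095 = 4860741797249020053.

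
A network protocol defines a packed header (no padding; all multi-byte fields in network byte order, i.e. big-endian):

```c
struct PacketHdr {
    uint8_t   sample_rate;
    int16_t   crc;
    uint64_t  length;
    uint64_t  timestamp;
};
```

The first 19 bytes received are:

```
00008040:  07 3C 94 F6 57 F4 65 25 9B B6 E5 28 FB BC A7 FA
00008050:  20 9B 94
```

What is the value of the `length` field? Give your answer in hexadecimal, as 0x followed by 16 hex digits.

`length` follows `sample_rate` (1 B), `crc` (2 B), so it starts at offset 1 + 2 = 3 and occupies 8 bytes.
Bytes at offsets 3..10: F6 57 F4 65 25 9B B6 E5.
Big-endian: lowest address holds the most-significant byte.
The bytes are already most-significant first: 0xF657F465259BB6E5.

0xF657F465259BB6E5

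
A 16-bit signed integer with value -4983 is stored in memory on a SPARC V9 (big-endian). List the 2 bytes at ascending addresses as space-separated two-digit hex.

Two's complement of -4983 in 16 bits: 4983 = 0x1377; invert → 0xEC88; add 1 → 0xEC89.
Split into bytes (most-significant first): EC 89.
Big-endian: lowest address holds the most-significant byte.
So the memory order matches the most-significant-first order: EC 89.

EC 89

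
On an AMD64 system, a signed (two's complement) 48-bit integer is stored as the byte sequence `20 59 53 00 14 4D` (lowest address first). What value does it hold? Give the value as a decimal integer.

84748300146976

In little-endian order the low byte comes first in memory.
Reassemble most-significant byte first: 4D 14 00 53 59 20 → 0x4D1400535920.
0x4D1400535920 = 84748300146976.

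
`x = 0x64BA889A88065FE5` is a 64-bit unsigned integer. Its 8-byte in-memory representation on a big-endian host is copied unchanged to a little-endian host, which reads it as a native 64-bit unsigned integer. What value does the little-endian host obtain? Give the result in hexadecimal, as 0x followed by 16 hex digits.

0xE55F06889A88BA64

Stored big-endian, the bytes at ascending addresses are 64 BA 88 9A 88 06 5F E5.
Read back as little-endian, the first byte is least significant, giving 0xE55F06889A88BA64.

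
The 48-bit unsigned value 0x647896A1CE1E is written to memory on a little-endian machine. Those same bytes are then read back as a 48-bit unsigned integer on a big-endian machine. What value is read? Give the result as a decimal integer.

33872823089252

Stored little-endian, the bytes at ascending addresses are 1E CE A1 96 78 64.
Read back as big-endian, the last byte is least significant, giving 0x1ECEA1967864.
0x1ECEA1967864 = 33872823089252.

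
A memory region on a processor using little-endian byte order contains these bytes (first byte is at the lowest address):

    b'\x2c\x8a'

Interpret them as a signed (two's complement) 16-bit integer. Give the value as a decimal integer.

Little-endian: lowest address holds the least-significant byte.
Reassemble most-significant byte first: 8A 2C → 0x8A2C.
Top bit is set, so as a signed 16-bit value this is 0x8A2C − 2^16 = -30164.

-30164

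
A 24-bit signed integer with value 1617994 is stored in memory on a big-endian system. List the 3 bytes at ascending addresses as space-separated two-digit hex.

18 B0 4A

1617994 in hexadecimal, padded to 24 bits, is 0x18B04A.
Split into bytes (most-significant first): 18 B0 4A.
In big-endian order the high byte comes first in memory.
So the memory order matches the most-significant-first order: 18 B0 4A.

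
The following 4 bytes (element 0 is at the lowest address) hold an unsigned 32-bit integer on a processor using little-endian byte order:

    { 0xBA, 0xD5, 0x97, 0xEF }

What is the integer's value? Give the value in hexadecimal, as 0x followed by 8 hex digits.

0xEF97D5BA

In little-endian order the low byte comes first in memory.
Reassemble most-significant byte first: EF 97 D5 BA → 0xEF97D5BA.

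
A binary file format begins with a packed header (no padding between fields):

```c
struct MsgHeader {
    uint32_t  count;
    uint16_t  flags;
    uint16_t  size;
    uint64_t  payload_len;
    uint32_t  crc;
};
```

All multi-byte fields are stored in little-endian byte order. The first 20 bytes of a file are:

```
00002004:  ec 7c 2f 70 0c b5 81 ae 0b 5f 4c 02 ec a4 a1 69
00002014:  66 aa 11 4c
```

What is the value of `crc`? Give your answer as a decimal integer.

`crc` follows `count` (4 B), `flags` (2 B), `size` (2 B), `payload_len` (8 B), so it starts at offset 4 + 2 + 2 + 8 = 16 and occupies 4 bytes.
Bytes at offsets 16..19: 66 AA 11 4C.
Little-endian stores the least-significant byte at the lowest address.
Reassemble most-significant byte first: 4C 11 AA 66 → 0x4C11AA66.
0x4C11AA66 = 1276226150.

1276226150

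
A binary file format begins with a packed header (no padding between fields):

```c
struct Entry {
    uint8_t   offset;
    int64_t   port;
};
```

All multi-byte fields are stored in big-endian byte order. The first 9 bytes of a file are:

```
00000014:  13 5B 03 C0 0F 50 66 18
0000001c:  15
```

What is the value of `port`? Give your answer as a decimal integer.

`port` follows `offset` (1 byte), so it starts at byte offset 1 and occupies 8 bytes.
Bytes at offsets 1..8: 5B 03 C0 0F 50 66 18 15.
Big-endian stores the most-significant byte at the lowest address.
The bytes are already most-significant first: 0x5B03C00F50661815.
0x5B03C00F50661815 = 6558296654387484693.

6558296654387484693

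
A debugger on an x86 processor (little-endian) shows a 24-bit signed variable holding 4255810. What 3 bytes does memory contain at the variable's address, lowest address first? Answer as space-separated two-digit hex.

4255810 in hexadecimal, padded to 24 bits, is 0x40F042.
Split into bytes (most-significant first): 40 F0 42.
Little-endian stores the least-significant byte at the lowest address.
So at ascending addresses the bytes are 42 F0 40.

42 F0 40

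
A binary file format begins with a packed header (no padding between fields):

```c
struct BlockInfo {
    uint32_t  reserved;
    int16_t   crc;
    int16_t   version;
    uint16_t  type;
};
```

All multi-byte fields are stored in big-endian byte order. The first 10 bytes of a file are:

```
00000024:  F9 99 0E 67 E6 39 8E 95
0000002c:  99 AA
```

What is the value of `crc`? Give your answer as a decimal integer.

`crc` follows `reserved` (4 bytes), so it starts at byte offset 4 and occupies 2 bytes.
Bytes at offsets 4..5: E6 39.
Big-endian: lowest address holds the most-significant byte.
The bytes are already most-significant first: 0xE639.
Top bit is set, so as a signed 16-bit value this is 0xE639 − 2^16 = -6599.

-6599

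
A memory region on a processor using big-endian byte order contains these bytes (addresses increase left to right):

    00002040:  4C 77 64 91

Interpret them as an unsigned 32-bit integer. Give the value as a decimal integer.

1282892945

Big-endian stores the most-significant byte at the lowest address.
The bytes are already most-significant first: 0x4C776491.
0x4C776491 = 1282892945.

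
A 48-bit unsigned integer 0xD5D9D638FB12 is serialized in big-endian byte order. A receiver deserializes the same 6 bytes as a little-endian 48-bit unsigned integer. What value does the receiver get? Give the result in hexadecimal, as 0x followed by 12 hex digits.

Stored big-endian, the bytes at ascending addresses are D5 D9 D6 38 FB 12.
Read back as little-endian, the first byte is least significant, giving 0x12FB38D6D9D5.

0x12FB38D6D9D5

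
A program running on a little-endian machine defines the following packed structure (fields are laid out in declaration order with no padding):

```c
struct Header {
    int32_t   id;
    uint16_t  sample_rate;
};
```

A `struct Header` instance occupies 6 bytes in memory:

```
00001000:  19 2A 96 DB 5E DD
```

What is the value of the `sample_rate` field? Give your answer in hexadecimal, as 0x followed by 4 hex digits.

0xDD5E

`sample_rate` follows `id` (4 bytes), so it starts at byte offset 4 and occupies 2 bytes.
Bytes at offsets 4..5: 5E DD.
In little-endian order the low byte comes first in memory.
Reassemble most-significant byte first: DD 5E → 0xDD5E.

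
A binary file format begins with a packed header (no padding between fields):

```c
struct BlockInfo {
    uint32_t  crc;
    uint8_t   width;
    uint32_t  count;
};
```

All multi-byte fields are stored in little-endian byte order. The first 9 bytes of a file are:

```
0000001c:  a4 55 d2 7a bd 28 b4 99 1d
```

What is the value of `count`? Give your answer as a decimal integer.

496612392

`count` follows `crc` (4 B), `width` (1 B), so it starts at offset 4 + 1 = 5 and occupies 4 bytes.
Bytes at offsets 5..8: 28 B4 99 1D.
In little-endian order the low byte comes first in memory.
Reassemble most-significant byte first: 1D 99 B4 28 → 0x1D99B428.
0x1D99B428 = 496612392.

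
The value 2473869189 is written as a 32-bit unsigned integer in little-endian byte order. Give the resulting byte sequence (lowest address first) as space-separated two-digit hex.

2473869189 in hexadecimal, padded to 32 bits, is 0x93743F85.
Split into bytes (most-significant first): 93 74 3F 85.
In little-endian order the low byte comes first in memory.
So at ascending addresses the bytes are 85 3F 74 93.

85 3F 74 93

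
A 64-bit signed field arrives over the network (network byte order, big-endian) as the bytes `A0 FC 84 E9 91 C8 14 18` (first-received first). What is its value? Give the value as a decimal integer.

-6846451194801941480

In big-endian order the high byte comes first in memory.
The bytes are already most-significant first: 0xA0FC84E991C81418.
Top bit is set, so as a signed 64-bit value this is 0xA0FC84E991C81418 − 2^64 = -6846451194801941480.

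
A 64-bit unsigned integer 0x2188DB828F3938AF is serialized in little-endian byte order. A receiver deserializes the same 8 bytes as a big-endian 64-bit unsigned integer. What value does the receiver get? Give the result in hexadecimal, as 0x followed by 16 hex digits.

0xAF38398F82DB8821

Stored little-endian, the bytes at ascending addresses are AF 38 39 8F 82 DB 88 21.
Read back as big-endian, the last byte is least significant, giving 0xAF38398F82DB8821.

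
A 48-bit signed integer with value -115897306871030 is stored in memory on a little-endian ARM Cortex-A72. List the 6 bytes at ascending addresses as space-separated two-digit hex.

Two's complement of -115897306871030 in 48 bits: 115897306871030 = 0x696871CE74F6; invert → 0x96978E318B09; add 1 → 0x96978E318B0A.
Split into bytes (most-significant first): 96 97 8E 31 8B 0A.
Little-endian: lowest address holds the least-significant byte.
So at ascending addresses the bytes are 0A 8B 31 8E 97 96.

0A 8B 31 8E 97 96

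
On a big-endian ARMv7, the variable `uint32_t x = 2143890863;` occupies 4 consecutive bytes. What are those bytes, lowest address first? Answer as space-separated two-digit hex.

7F C9 2D AF

2143890863 in hexadecimal, padded to 32 bits, is 0x7FC92DAF.
Split into bytes (most-significant first): 7F C9 2D AF.
In big-endian order the high byte comes first in memory.
So the memory order matches the most-significant-first order: 7F C9 2D AF.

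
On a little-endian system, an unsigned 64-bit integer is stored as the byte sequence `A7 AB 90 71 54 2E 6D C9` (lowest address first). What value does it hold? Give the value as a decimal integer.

14514308114302413735

Little-endian: lowest address holds the least-significant byte.
Reassemble most-significant byte first: C9 6D 2E 54 71 90 AB A7 → 0xC96D2E547190ABA7.
0xC96D2E547190ABA7 = 14514308114302413735.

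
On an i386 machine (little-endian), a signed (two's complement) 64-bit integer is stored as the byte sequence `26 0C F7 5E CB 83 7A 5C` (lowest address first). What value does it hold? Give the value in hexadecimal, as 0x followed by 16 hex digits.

0x5C7A83CB5EF70C26

In little-endian order the low byte comes first in memory.
Reassemble most-significant byte first: 5C 7A 83 CB 5E F7 0C 26 → 0x5C7A83CB5EF70C26.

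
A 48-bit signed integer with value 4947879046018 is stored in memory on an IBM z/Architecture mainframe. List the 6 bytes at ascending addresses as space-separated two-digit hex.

04 80 04 92 AB 82

4947879046018 in hexadecimal, padded to 48 bits, is 0x04800492AB82.
Split into bytes (most-significant first): 04 80 04 92 AB 82.
In big-endian order the high byte comes first in memory.
So the memory order matches the most-significant-first order: 04 80 04 92 AB 82.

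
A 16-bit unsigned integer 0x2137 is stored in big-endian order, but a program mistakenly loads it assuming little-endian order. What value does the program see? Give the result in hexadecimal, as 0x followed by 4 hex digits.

0x3721

Stored big-endian, the bytes at ascending addresses are 21 37.
Read back as little-endian, the first byte is least significant, giving 0x3721.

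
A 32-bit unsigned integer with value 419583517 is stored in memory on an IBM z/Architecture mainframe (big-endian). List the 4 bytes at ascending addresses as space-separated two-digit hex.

419583517 in hexadecimal, padded to 32 bits, is 0x1902561D.
Split into bytes (most-significant first): 19 02 56 1D.
In big-endian order the high byte comes first in memory.
So the memory order matches the most-significant-first order: 19 02 56 1D.

19 02 56 1D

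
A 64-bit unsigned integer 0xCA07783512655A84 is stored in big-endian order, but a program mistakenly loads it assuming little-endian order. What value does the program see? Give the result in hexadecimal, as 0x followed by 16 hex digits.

Stored big-endian, the bytes at ascending addresses are CA 07 78 35 12 65 5A 84.
Read back as little-endian, the first byte is least significant, giving 0x845A6512357807CA.

0x845A6512357807CA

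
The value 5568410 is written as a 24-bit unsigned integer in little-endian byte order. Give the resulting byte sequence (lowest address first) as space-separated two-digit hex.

9A F7 54

5568410 in hexadecimal, padded to 24 bits, is 0x54F79A.
Split into bytes (most-significant first): 54 F7 9A.
Little-endian stores the least-significant byte at the lowest address.
So at ascending addresses the bytes are 9A F7 54.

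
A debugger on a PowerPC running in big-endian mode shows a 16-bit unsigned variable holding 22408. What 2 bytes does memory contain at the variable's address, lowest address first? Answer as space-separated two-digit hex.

57 88

22408 in hexadecimal, padded to 16 bits, is 0x5788.
Split into bytes (most-significant first): 57 88.
In big-endian order the high byte comes first in memory.
So the memory order matches the most-significant-first order: 57 88.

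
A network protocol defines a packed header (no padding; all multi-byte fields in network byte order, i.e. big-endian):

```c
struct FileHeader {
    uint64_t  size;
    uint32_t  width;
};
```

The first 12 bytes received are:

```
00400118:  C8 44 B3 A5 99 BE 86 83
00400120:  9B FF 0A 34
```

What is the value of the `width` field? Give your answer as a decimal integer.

2617182772

`width` follows `size` (8 bytes), so it starts at byte offset 8 and occupies 4 bytes.
Bytes at offsets 8..11: 9B FF 0A 34.
In big-endian order the high byte comes first in memory.
The bytes are already most-significant first: 0x9BFF0A34.
0x9BFF0A34 = 2617182772.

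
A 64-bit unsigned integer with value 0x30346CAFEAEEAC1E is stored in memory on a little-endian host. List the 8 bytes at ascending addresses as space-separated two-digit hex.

Split into bytes (most-significant first): 30 34 6C AF EA EE AC 1E.
Little-endian stores the least-significant byte at the lowest address.
So at ascending addresses the bytes are 1E AC EE EA AF 6C 34 30.

1E AC EE EA AF 6C 34 30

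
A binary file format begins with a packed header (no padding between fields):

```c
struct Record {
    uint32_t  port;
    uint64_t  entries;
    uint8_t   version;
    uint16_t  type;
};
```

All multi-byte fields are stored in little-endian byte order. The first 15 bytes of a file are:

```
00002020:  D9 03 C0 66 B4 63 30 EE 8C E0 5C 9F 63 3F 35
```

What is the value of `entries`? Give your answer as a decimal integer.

`entries` follows `port` (4 bytes), so it starts at byte offset 4 and occupies 8 bytes.
Bytes at offsets 4..11: B4 63 30 EE 8C E0 5C 9F.
In little-endian order the low byte comes first in memory.
Reassemble most-significant byte first: 9F 5C E0 8C EE 30 63 B4 → 0x9F5CE08CEE3063B4.
0x9F5CE08CEE3063B4 = 11483300045784114100.

11483300045784114100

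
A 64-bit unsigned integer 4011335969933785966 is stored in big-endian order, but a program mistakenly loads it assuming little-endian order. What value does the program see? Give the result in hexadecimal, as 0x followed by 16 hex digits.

0x6E7BA6CACF20AB37

4011335969933785966 in 64-bit hexadecimal is 0x37AB20CFCAA67B6E.
Stored big-endian, the bytes at ascending addresses are 37 AB 20 CF CA A6 7B 6E.
Read back as little-endian, the first byte is least significant, giving 0x6E7BA6CACF20AB37.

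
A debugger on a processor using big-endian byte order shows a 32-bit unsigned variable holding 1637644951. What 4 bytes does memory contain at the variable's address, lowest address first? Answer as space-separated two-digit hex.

61 9C 7A 97

1637644951 in hexadecimal, padded to 32 bits, is 0x619C7A97.
Split into bytes (most-significant first): 61 9C 7A 97.
In big-endian order the high byte comes first in memory.
So the memory order matches the most-significant-first order: 61 9C 7A 97.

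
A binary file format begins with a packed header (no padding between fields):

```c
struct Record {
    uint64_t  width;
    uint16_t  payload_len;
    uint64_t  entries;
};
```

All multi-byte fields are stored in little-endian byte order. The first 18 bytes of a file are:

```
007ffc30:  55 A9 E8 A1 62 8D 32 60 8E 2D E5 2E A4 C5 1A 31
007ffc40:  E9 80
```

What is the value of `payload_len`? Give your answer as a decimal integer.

11662

`payload_len` follows `width` (8 bytes), so it starts at byte offset 8 and occupies 2 bytes.
Bytes at offsets 8..9: 8E 2D.
In little-endian order the low byte comes first in memory.
Reassemble most-significant byte first: 2D 8E → 0x2D8E.
0x2D8E = 11662.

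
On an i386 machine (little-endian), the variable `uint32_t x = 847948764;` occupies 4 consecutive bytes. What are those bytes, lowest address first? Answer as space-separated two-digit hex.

DC AB 8A 32

847948764 in hexadecimal, padded to 32 bits, is 0x328AABDC.
Split into bytes (most-significant first): 32 8A AB DC.
Little-endian: lowest address holds the least-significant byte.
So at ascending addresses the bytes are DC AB 8A 32.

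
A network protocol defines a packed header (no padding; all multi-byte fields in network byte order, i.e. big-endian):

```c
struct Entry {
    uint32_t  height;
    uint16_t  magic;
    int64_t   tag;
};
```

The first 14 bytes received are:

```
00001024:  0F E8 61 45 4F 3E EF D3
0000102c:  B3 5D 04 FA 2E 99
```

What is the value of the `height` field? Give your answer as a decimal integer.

266887493

`height` is the first field, at byte offset 0, occupying 4 bytes.
Bytes at offsets 0..3: 0F E8 61 45.
In big-endian order the high byte comes first in memory.
The bytes are already most-significant first: 0x0FE86145.
0x0FE86145 = 266887493.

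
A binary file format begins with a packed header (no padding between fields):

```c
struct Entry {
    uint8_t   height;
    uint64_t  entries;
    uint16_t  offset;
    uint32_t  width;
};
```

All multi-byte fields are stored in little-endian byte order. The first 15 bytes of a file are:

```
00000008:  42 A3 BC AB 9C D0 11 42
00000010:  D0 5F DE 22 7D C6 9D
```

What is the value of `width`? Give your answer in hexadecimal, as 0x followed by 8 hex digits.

0x9DC67D22

`width` follows `height` (1 B), `entries` (8 B), `offset` (2 B), so it starts at offset 1 + 8 + 2 = 11 and occupies 4 bytes.
Bytes at offsets 11..14: 22 7D C6 9D.
Little-endian stores the least-significant byte at the lowest address.
Reassemble most-significant byte first: 9D C6 7D 22 → 0x9DC67D22.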